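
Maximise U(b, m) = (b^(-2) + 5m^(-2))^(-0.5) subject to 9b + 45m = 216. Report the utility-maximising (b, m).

b* = 4, m* = 4

For CES with ρ = -2, MRS = (1/5)·(m/b)^3.
Tangency: set MRS = p_b/p_m = 9/45 = 0.2.
So (m/b)^3 = 1; taking the cube root, m/b = 1, i.e. m = b.
Substitute into the budget 9·b + 45·m = 216: 54·b = 216, so b* = 4 and m* = 4.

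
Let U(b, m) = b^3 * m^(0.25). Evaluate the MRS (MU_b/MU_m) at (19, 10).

MRS = 120/19

MU_b = 3·b^2·m^(0.25) and MU_m = 0.25·b^3·m^(-0.75).
MRS = MU_b/MU_m = (12)·m/b.
At (19, 10): MRS = 120/19.
The indifference curve has slope −120/19 at this bundle.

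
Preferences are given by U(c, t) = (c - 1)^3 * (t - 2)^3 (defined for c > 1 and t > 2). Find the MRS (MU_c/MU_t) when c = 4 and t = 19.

MRS = 17/3

MU_c = 3·(c−1)^2·(t−2)^3, MU_t = 3·(c−1)^3·(t−2)^2.
MRS = (t−2)/(c−1).
At (4, 19): MRS = 17/3.
The indifference curve has slope −17/3 at this bundle.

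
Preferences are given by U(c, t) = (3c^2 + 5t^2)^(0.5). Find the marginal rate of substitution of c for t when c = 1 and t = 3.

For CES with ρ = 2, MRS = (3/5)·(t/c)^(-1).
At (1, 3): MRS = 0.2.
The indifference curve has slope −0.2 at this bundle.

MRS = 0.2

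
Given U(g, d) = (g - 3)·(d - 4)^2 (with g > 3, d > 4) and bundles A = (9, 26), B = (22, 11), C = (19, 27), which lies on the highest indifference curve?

Evaluate utility at each bundle:
U(A) = 2904.
U(B) = 931.
U(C) = 8464.
Highest utility is C, so C ≻ A ≻ B.

Bundle C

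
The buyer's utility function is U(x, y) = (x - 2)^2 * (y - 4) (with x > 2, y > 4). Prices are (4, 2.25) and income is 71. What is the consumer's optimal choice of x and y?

MU_x = 2·(x−2)·(y−4), MU_y = (x−2)^2.
MRS = (2/1)·(y−4)/(x−2).
Tangency: set MRS = p_x/p_y = 4/2.25 = 16/9.
So (2/1)·(y − 4)/(x − 2) = 16/9, i.e. (y − 4) = (8/9)·(x − 2).
Rewrite the budget in excess-of-subsistence terms: 4·(x − 2) + 2.25·(y − 4) = 71 − 4·2 − 2.25·4 = 54.
Substituting, 6·(x − 2) = 54, so x − 2 = 9 and x* = 11.
Then y − 4 = (8/9)·9 = 8, so y* = 12.

x* = 11, y* = 12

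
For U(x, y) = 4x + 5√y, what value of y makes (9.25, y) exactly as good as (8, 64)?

U(8, 64) = 72.
Set U(9.25, y) = 72 and solve.
With x = 9.25: 5√y = 72 − 4·9.25 = 35, so √y = 7 and y = 49.
Check: U(9.25, 49) = 72.

y = 49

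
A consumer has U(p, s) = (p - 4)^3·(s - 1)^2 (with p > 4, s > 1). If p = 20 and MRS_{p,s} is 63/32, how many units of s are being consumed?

s = 22

MU_p = 3·(p−4)^2·(s−1)^2, MU_s = 2·(p−4)^3·(s−1).
MRS = (3/2)·(s−1)/(p−4).
Substitute p = 20: MRS = (s − 1)/(32/3). Setting this equal to 63/32 gives s − 1 = (63/32)·(32/3) = 21, so s = 22.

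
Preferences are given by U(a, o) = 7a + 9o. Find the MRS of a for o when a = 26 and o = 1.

MRS = 7/9

MU_a = 7, MU_o = 9, so MRS = 7/9 at every bundle.
At (26, 1): MRS = 7/9.
So at (26, 1) the consumer would give up 7/9 units of o for one more unit of a.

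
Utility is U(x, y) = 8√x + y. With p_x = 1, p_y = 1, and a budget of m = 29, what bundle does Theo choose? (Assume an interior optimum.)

MU_x = 8/(2√x), MU_y = 1.
MRS = 8/(2√x) ÷ 1.
Tangency: set MRS = p_x/p_y = 1/1 = 1.
MRS depends only on x: 4/√x = 1 ⇒ √x = 4/1 = 4 ⇒ x* = 16.
From the budget, 1·y = 29 − 1·16 = 13, so y* = 13.

x* = 16, y* = 13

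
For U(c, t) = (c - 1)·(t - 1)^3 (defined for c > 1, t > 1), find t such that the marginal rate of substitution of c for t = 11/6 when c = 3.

t = 12

MU_c = (t−1)^3, MU_t = 3·(c−1)·(t−1)^2.
MRS = (1/3)·(t−1)/(c−1).
Substitute c = 3: MRS = (t − 1)/6. Setting this equal to 11/6 gives t − 1 = (11/6)·6 = 11, so t = 12.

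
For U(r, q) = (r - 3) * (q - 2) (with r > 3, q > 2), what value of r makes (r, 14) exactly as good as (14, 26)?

r = 25

U(14, 26) = 264.
Set U(r, 14) = 264 and solve.
With q = 14: (14 − 2) = 12, so (r − 3) = 264/12 = 22.
So r = 3 + 22 = 25.
Check: U(25, 14) = 264.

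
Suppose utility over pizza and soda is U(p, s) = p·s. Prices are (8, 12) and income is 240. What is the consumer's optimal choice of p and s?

MU_p = s and MU_s = p.
MRS = MU_p/MU_s = s/p.
Tangency: set MRS = p_p/p_s = 8/12 = 2/3.
So s/p = 2/3, i.e. s = (2/3)·p.
Substitute into the budget 8·p + 12·s = 240: 16·p = 240, so p* = 15.
Then s* = (2/3)·15 = 10.

p* = 15, s* = 10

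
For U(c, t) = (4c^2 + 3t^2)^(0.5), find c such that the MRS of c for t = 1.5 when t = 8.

For CES with ρ = 2, MRS = (4/3)·(t/c)^(-1).
Setting (4/3)·(8/c)^(-1) = 1.5 gives (8/c)^(-1) = 1.125, so 8/c = 8/9 and c = 9.

c = 9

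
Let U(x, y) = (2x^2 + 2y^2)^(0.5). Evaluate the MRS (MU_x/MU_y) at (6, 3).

MRS = 2

For CES with ρ = 2, MRS = (y/x)^(-1).
At (6, 3): MRS = 2.
So at (6, 3) the consumer would give up 2 units of y for one more unit of x.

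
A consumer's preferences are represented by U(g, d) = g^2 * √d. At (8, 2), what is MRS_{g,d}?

MRS = 1

MU_g = 2·g·√d and MU_d = 0.5·g^2·d^(-0.5).
MRS = MU_g/MU_d = (4)·d/g.
At (8, 2): MRS = 1.
That is, one extra unit of g is worth 1 units of d at the margin.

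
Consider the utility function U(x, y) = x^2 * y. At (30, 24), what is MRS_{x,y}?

MRS = 1.6

MU_x = 2·x·y and MU_y = x^2.
MRS = MU_x/MU_y = (2/1)·y/x.
At (30, 24): MRS = 1.6.
That is, one extra unit of x is worth 1.6 units of y at the margin.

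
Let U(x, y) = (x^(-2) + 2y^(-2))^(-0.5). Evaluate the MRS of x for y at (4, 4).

MRS = 0.5

For CES with ρ = -2, MRS = (1/2)·(y/x)^3.
At (4, 4): MRS = 0.5.
The indifference curve has slope −0.5 at this bundle.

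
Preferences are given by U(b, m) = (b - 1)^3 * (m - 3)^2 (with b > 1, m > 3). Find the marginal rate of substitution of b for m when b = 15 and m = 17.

MRS = 1.5

MU_b = 3·(b−1)^2·(m−3)^2, MU_m = 2·(b−1)^3·(m−3).
MRS = (3/2)·(m−3)/(b−1).
At (15, 17): MRS = 1.5.
So at (15, 17) the consumer would give up 1.5 units of m for one more unit of b.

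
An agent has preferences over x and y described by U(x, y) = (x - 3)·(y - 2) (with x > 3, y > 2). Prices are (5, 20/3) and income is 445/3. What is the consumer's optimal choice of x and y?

MU_x = (y−2), MU_y = (x−3).
MRS = (y−2)/(x−3).
Tangency: set MRS = p_x/p_y = 5/(20/3) = 0.75.
So (y − 2)/(x − 3) = 0.75, i.e. (y − 2) = 0.75·(x − 3).
Rewrite the budget in excess-of-subsistence terms: 5·(x − 3) + (20/3)·(y − 2) = 445/3 − 5·3 − (20/3)·2 = 120.
Substituting, 10·(x − 3) = 120, so x − 3 = 12 and x* = 15.
Then y − 2 = 0.75·12 = 9, so y* = 11.

x* = 15, y* = 11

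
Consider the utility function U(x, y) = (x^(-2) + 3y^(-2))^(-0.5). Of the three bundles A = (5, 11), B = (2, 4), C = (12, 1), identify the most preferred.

Bundle A

Evaluate utility at each bundle:
U(A) = 3.929.
U(B) = 1.512.
U(C) = 0.577.
Highest utility is A, so A ≻ B ≻ C.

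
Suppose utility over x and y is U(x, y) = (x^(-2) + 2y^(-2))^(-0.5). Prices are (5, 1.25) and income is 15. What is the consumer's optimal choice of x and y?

For CES with ρ = -2, MRS = (1/2)·(y/x)^3.
Tangency: set MRS = p_x/p_y = 5/1.25 = 4.
So (y/x)^3 = 8; taking the cube root, y/x = 2, i.e. y = 2·x.
Substitute into the budget 5·x + 1.25·y = 15: 7.5·x = 15, so x* = 2 and y* = 2·2 = 4.

x* = 2, y* = 4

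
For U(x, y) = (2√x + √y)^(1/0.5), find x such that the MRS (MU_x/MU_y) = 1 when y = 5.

For CES with ρ = 0.5, MRS = (2/1)·√(y/x).
Setting (2/1)·√(5/x) = 1 gives √(5/x) = 0.5, so 5/x = 0.25 and x = 20.

x = 20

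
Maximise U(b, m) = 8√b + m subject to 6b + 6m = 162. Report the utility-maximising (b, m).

b* = 16, m* = 11

MU_b = 8/(2√b), MU_m = 1.
MRS = 8/(2√b) ÷ 1.
Tangency: set MRS = p_b/p_m = 6/6 = 1.
MRS depends only on b: 4/√b = 1 ⇒ √b = 4/1 = 4 ⇒ b* = 16.
From the budget, 6·m = 162 − 6·16 = 66, so m* = 11.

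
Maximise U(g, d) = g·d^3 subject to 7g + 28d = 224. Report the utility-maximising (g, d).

MU_g = d^3 and MU_d = 3·g·d^2.
MRS = MU_g/MU_d = (1/3)·d/g.
Tangency: set MRS = p_g/p_d = 7/28 = 0.25.
So (1/3)·d/g = 0.25, i.e. d = 0.75·g.
Substitute into the budget 7·g + 28·d = 224: 28·g = 224, so g* = 8.
Then d* = 0.75·8 = 6.

g* = 8, d* = 6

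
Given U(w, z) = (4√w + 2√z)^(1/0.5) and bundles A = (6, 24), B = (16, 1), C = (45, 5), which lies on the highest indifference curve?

Bundle C

Evaluate utility at each bundle:
U(A) = 384.000.
U(B) = 324.000.
U(C) = 980.000.
Highest utility is C, so C ≻ A ≻ B.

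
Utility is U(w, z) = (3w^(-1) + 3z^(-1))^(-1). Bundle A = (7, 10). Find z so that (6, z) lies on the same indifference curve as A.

U depends on (w, z) only through S = 3w^(-1) + 3z^(-1), so equal utility means equal S. At (7, 10): S = 51/70.
With w = 6: 3·6^(-1) = 0.5, so 3z^(-1) = 51/70 − 0.5 = 8/35, i.e. z^(-1) = 8/105.
Hence z = 1/(8/105) = 13.125.
Check: U(6, 13.125) = 1.3725.

z = 13.125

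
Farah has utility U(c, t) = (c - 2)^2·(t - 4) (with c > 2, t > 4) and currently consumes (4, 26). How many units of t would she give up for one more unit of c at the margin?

MRS = 22

MU_c = 2·(c−2)·(t−4), MU_t = (c−2)^2.
MRS = (2/1)·(t−4)/(c−2).
At (4, 26): MRS = 22.
The indifference curve has slope −22 at this bundle.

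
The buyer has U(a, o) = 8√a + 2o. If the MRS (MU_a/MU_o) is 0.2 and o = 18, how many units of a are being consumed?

a = 100

MU_a = 8/(2√a), MU_o = 2.
MRS = 8/(2√a) ÷ 2.
MRS depends only on a: 2/√a = 0.2 ⇒ √a = 2/0.2 = 10 ⇒ a = 100.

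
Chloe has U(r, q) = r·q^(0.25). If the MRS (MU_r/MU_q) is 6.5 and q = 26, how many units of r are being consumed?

r = 16

MU_r = q^(0.25) and MU_q = 0.25·r·q^(-0.75).
MRS = MU_r/MU_q = (4)·q/r.
Substitute q = 26: MRS = 104/r. Setting 104/r = 6.5 gives r = 104/6.5 = 16.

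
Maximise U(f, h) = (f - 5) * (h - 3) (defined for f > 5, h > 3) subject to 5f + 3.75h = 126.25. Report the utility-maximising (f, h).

MU_f = (h−3), MU_h = (f−5).
MRS = (h−3)/(f−5).
Tangency: set MRS = p_f/p_h = 5/3.75 = 4/3.
So (h − 3)/(f − 5) = 4/3, i.e. (h − 3) = (4/3)·(f − 5).
Rewrite the budget in excess-of-subsistence terms: 5·(f − 5) + 3.75·(h − 3) = 126.25 − 5·5 − 3.75·3 = 90.
Substituting, 10·(f − 5) = 90, so f − 5 = 9 and f* = 14.
Then h − 3 = (4/3)·9 = 12, so h* = 15.

f* = 14, h* = 15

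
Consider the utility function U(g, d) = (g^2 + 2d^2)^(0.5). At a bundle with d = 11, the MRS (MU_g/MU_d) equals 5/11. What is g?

g = 10

For CES with ρ = 2, MRS = (1/2)·(d/g)^(-1).
Setting (1/2)·(11/g)^(-1) = 5/11 gives (11/g)^(-1) = 10/11, so 11/g = 1.1 and g = 10.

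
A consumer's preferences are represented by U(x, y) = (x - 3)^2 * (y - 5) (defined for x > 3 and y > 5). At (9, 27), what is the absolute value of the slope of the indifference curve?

MRS = 22/3

MU_x = 2·(x−3)·(y−5), MU_y = (x−3)^2.
MRS = (2/1)·(y−5)/(x−3).
At (9, 27): MRS = 22/3.
So at (9, 27) the consumer would give up 22/3 units of y for one more unit of x.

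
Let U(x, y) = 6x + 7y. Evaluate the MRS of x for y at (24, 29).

MU_x = 6, MU_y = 7, so MRS = 6/7 at every bundle.
At (24, 29): MRS = 6/7.
So at (24, 29) the consumer would give up 6/7 units of y for one more unit of x.

MRS = 6/7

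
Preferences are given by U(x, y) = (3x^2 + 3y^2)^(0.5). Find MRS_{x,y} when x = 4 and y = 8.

For CES with ρ = 2, MRS = (y/x)^(-1).
At (4, 8): MRS = 0.5.
So at (4, 8) the consumer would give up 0.5 units of y for one more unit of x.

MRS = 0.5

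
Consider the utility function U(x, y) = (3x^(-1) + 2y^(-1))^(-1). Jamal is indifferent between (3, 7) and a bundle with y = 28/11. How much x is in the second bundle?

U depends on (x, y) only through S = 3x^(-1) + 2y^(-1), so equal utility means equal S. At (3, 7): S = 9/7.
With y = 28/11: 2·(28/11)^(-1) = 11/14, so 3x^(-1) = 9/7 − 11/14 = 0.5, i.e. x^(-1) = 1/6.
Hence x = 1/(1/6) = 6.
Check: U(6, 28/11) = 0.7778.

x = 6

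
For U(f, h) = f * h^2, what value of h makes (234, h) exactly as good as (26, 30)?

h = 10

U(26, 30) = 23400.
Set U(234, h) = 23400 and solve.
With f = 234: h^2 = 23400/234 = 100; taking the square root, h = 10.
Check: U(234, 10) = 23400.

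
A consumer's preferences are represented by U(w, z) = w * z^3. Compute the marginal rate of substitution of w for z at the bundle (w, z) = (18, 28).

MU_w = z^3 and MU_z = 3·w·z^2.
MRS = MU_w/MU_z = (1/3)·z/w.
At (18, 28): MRS = 14/27.
So at (18, 28) the consumer would give up 14/27 units of z for one more unit of w.

MRS = 14/27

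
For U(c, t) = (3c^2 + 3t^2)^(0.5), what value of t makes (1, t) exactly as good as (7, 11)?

t = 13

U depends on (c, t) only through S = 3c^2 + 3t^2, so equal utility means equal S. At (7, 11): S = 510.
With c = 1: 3·1^2 = 3, so 3t^2 = 510 − 3 = 507, i.e. t^2 = 169.
Hence t = √169 = 13.
Check: U(1, 13) = 22.5832.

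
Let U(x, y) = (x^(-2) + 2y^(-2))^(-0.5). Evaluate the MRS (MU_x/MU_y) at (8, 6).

For CES with ρ = -2, MRS = (1/2)·(y/x)^3.
At (8, 6): MRS = 27/128.
The indifference curve has slope −27/128 at this bundle.

MRS = 27/128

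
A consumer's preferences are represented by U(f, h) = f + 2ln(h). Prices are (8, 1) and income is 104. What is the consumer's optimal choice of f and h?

MU_f = 1, MU_h = 2/h.
MRS = 1 ÷ (2/h).
Tangency: set MRS = p_f/p_h = 8/1 = 8.
MRS depends only on h: 0.5·h = 8 ⇒ h* = 8/0.5 = 16.
From the budget, 8·f = 104 − 1·16 = 88, so f* = 11.

f* = 11, h* = 16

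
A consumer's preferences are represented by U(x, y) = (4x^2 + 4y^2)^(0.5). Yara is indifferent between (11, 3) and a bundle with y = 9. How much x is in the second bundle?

U depends on (x, y) only through S = 4x^2 + 4y^2, so equal utility means equal S. At (11, 3): S = 520.
With y = 9: 4·9^2 = 324, so 4x^2 = 520 − 324 = 196, i.e. x^2 = 49.
Hence x = √49 = 7.
Check: U(7, 9) = 22.8035.

x = 7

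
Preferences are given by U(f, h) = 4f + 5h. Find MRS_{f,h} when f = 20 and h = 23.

MU_f = 4, MU_h = 5, so MRS = 4/5 = 0.8 at every bundle.
At (20, 23): MRS = 0.8.
That is, one extra unit of f is worth 0.8 units of h at the margin.

MRS = 0.8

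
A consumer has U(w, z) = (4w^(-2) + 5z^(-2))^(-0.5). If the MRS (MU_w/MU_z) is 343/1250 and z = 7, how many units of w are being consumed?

w = 10

For CES with ρ = -2, MRS = (4/5)·(z/w)^3.
Setting (4/5)·(7/w)^3 = 343/1250 gives (7/w)^3 = 343/1000, so 7/w = 0.7 and w = 10.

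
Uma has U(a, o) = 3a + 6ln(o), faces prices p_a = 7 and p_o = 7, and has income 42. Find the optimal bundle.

a* = 4, o* = 2

MU_a = 3, MU_o = 6/o.
MRS = 3 ÷ (6/o).
Tangency: set MRS = p_a/p_o = 7/7 = 1.
MRS depends only on o: 0.5·o = 1 ⇒ o* = 1/0.5 = 2.
From the budget, 7·a = 42 − 7·2 = 28, so a* = 4.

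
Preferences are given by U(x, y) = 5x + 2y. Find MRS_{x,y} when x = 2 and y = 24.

MU_x = 5, MU_y = 2, so MRS = 5/2 = 2.5 at every bundle.
At (2, 24): MRS = 2.5.
The indifference curve has slope −2.5 at this bundle.

MRS = 2.5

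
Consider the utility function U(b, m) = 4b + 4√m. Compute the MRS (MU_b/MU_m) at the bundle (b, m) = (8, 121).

MRS = 22

MU_b = 4, MU_m = 4/(2√m).
MRS = 4 ÷ (4/(2√m)).
At (8, 121): MRS = 22.
The indifference curve has slope −22 at this bundle.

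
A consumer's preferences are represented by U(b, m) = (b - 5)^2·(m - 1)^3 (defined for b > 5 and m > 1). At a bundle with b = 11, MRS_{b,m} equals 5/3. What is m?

m = 16

MU_b = 2·(b−5)·(m−1)^3, MU_m = 3·(b−5)^2·(m−1)^2.
MRS = (2/3)·(m−1)/(b−5).
Substitute b = 11: MRS = (m − 1)/9. Setting this equal to 5/3 gives m − 1 = (5/3)·9 = 15, so m = 16.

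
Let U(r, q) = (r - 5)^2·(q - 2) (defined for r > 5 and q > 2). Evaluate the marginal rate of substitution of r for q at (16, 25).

MRS = 46/11

MU_r = 2·(r−5)·(q−2), MU_q = (r−5)^2.
MRS = (2/1)·(q−2)/(r−5).
At (16, 25): MRS = 46/11.
That is, one extra unit of r is worth 46/11 units of q at the margin.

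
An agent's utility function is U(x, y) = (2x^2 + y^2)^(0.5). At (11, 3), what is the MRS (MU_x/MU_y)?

For CES with ρ = 2, MRS = (2/1)·(y/x)^(-1).
At (11, 3): MRS = 22/3.
So at (11, 3) the consumer would give up 22/3 units of y for one more unit of x.

MRS = 22/3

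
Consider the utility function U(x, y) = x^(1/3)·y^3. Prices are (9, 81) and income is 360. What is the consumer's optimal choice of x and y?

x* = 4, y* = 4

MU_x = 1/3·x^(-2/3)·y^3 and MU_y = 3·x^(1/3)·y^2.
MRS = MU_x/MU_y = (1/9)·y/x.
Tangency: set MRS = p_x/p_y = 9/81 = 1/9.
So (1/9)·y/x = 1/9, i.e. y = x.
Substitute into the budget 9·x + 81·y = 360: 90·x = 360, so x* = 4.
Then y* = 4.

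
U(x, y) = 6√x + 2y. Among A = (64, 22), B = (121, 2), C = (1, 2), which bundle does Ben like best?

Bundle A

Evaluate utility at each bundle:
U(A) = 92.000.
U(B) = 70.000.
U(C) = 10.000.
Highest utility is A, so A ≻ B ≻ C.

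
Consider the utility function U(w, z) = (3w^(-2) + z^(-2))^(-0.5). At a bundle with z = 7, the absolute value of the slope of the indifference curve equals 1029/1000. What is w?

w = 10

For CES with ρ = -2, MRS = (3/1)·(z/w)^3.
Setting (3/1)·(7/w)^3 = 1029/1000 gives (7/w)^3 = 343/1000, so 7/w = 0.7 and w = 10.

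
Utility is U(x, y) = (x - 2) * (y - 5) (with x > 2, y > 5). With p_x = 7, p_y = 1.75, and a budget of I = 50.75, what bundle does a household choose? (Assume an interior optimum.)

MU_x = (y−5), MU_y = (x−2).
MRS = (y−5)/(x−2).
Tangency: set MRS = p_x/p_y = 7/1.75 = 4.
So (y − 5)/(x − 2) = 4, i.e. (y − 5) = 4·(x − 2).
Rewrite the budget in excess-of-subsistence terms: 7·(x − 2) + 1.75·(y − 5) = 50.75 − 7·2 − 1.75·5 = 28.
Substituting, 14·(x − 2) = 28, so x − 2 = 2 and x* = 4.
Then y − 5 = 4·2 = 8, so y* = 13.

x* = 4, y* = 13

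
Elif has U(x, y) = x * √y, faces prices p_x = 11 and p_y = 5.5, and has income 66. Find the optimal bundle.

x* = 4, y* = 4

MU_x = √y and MU_y = 0.5·x·y^(-0.5).
MRS = MU_x/MU_y = (2)·y/x.
Tangency: set MRS = p_x/p_y = 11/5.5 = 2.
So (2)·y/x = 2, i.e. y = x.
Substitute into the budget 11·x + 5.5·y = 66: 16.5·x = 66, so x* = 4.
Then y* = 4.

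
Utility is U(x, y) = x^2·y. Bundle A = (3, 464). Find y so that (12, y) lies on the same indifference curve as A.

y = 29

U(3, 464) = 4176.
Set U(12, y) = 4176 and solve.
With x = 12: 12^2 = 144, so y = 4176/144 = 29.
Check: U(12, 29) = 4176.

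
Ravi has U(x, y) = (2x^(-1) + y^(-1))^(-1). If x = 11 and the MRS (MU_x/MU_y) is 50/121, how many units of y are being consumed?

For CES with ρ = -1, MRS = (2/1)·(y/x)^2.
Setting (2/1)·(y/11)^2 = 50/121 gives (y/11)^2 = 25/121, so y/11 = 5/11 and y = 5.

y = 5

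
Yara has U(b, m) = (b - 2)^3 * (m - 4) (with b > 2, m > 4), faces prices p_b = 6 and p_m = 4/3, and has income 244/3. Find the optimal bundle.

MU_b = 3·(b−2)^2·(m−4), MU_m = (b−2)^3.
MRS = (3/1)·(m−4)/(b−2).
Tangency: set MRS = p_b/p_m = 6/(4/3) = 4.5.
So (3/1)·(m − 4)/(b − 2) = 4.5, i.e. (m − 4) = 1.5·(b − 2).
Rewrite the budget in excess-of-subsistence terms: 6·(b − 2) + (4/3)·(m − 4) = 244/3 − 6·2 − (4/3)·4 = 64.
Substituting, 8·(b − 2) = 64, so b − 2 = 8 and b* = 10.
Then m − 4 = 1.5·8 = 12, so m* = 16.

b* = 10, m* = 16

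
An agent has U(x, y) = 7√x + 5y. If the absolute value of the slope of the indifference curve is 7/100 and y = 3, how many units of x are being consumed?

x = 100

MU_x = 7/(2√x), MU_y = 5.
MRS = 7/(2√x) ÷ 5.
MRS depends only on x: 0.7/√x = 7/100 ⇒ √x = 0.7/(7/100) = 10 ⇒ x = 100.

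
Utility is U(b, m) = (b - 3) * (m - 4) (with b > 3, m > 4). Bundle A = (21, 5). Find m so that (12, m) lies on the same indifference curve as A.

m = 6

U(21, 5) = 18.
Set U(12, m) = 18 and solve.
With b = 12: (12 − 3) = 9, so (m − 4) = 18/9 = 2.
So m = 4 + 2 = 6.
Check: U(12, 6) = 18.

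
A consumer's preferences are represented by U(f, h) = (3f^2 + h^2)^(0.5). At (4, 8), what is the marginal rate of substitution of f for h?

For CES with ρ = 2, MRS = (3/1)·(h/f)^(-1).
At (4, 8): MRS = 1.5.
The indifference curve has slope −1.5 at this bundle.

MRS = 1.5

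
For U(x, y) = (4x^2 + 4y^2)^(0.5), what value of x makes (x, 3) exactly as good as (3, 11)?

U depends on (x, y) only through S = 4x^2 + 4y^2, so equal utility means equal S. At (3, 11): S = 520.
With y = 3: 4·3^2 = 36, so 4x^2 = 520 − 36 = 484, i.e. x^2 = 121.
Hence x = √121 = 11.
Check: U(11, 3) = 22.8035.

x = 11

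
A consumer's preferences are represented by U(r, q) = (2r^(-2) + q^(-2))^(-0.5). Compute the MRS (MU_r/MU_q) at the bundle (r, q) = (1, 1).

For CES with ρ = -2, MRS = (2/1)·(q/r)^3.
At (1, 1): MRS = 2.
That is, one extra unit of r is worth 2 units of q at the margin.

MRS = 2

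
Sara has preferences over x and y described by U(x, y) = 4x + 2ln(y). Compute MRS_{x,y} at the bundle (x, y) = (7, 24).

MRS = 48

MU_x = 4, MU_y = 2/y.
MRS = 4 ÷ (2/y).
At (7, 24): MRS = 48.
So at (7, 24) the consumer would give up 48 units of y for one more unit of x.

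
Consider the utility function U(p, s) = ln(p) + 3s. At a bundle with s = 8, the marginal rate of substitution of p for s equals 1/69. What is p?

p = 23

MU_p = 1/p, MU_s = 3.
MRS = 1/p ÷ 3.
MRS depends only on p: (1/3)/p = 1/69 ⇒ p = (1/3)/(1/69) = 23.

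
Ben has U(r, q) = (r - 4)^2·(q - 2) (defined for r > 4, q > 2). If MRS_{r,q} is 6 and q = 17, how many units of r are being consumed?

MU_r = 2·(r−4)·(q−2), MU_q = (r−4)^2.
MRS = (2/1)·(q−2)/(r−4).
Substitute q = 17: MRS = 30/(r − 4). Setting this equal to 6 gives r − 4 = 30/6 = 5, so r = 9.

r = 9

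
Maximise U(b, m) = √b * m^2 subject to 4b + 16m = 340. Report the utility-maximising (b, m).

MU_b = 0.5·b^(-0.5)·m^2 and MU_m = 2·√b·m.
MRS = MU_b/MU_m = (0.25)·m/b.
Tangency: set MRS = p_b/p_m = 4/16 = 0.25.
So (0.25)·m/b = 0.25, i.e. m = b.
Substitute into the budget 4·b + 16·m = 340: 20·b = 340, so b* = 17.
Then m* = 17.

b* = 17, m* = 17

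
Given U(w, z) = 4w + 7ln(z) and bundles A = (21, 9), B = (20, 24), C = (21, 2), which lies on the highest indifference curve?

Bundle B

Evaluate utility at each bundle:
U(A) = 99.381.
U(B) = 102.246.
U(C) = 88.852.
Highest utility is B, so B ≻ A ≻ C.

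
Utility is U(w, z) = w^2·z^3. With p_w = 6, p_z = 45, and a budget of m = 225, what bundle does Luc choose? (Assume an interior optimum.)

MU_w = 2·w·z^3 and MU_z = 3·w^2·z^2.
MRS = MU_w/MU_z = (2/3)·z/w.
Tangency: set MRS = p_w/p_z = 6/45 = 2/15.
So (2/3)·z/w = 2/15, i.e. z = 0.2·w.
Substitute into the budget 6·w + 45·z = 225: 15·w = 225, so w* = 15.
Then z* = 0.2·15 = 3.

w* = 15, z* = 3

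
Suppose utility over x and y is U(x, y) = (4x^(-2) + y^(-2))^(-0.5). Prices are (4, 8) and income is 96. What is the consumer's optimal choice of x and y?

For CES with ρ = -2, MRS = (4/1)·(y/x)^3.
Tangency: set MRS = p_x/p_y = 4/8 = 0.5.
So (y/x)^3 = 0.125; taking the cube root, y/x = 0.5, i.e. y = 0.5·x.
Substitute into the budget 4·x + 8·y = 96: 8·x = 96, so x* = 12 and y* = 0.5·12 = 6.

x* = 12, y* = 6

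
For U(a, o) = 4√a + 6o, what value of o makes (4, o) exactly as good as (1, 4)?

o = 10/3

U(1, 4) = 28.
Set U(4, o) = 28 and solve.
With a = 4: √4 = 2, so 6o = 28 − 4·2 = 20 and o = 10/3.
Check: U(4, 10/3) = 28.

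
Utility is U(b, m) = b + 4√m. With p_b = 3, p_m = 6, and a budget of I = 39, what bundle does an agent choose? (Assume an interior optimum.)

b* = 11, m* = 1

MU_b = 1, MU_m = 4/(2√m).
MRS = 1 ÷ (4/(2√m)).
Tangency: set MRS = p_b/p_m = 3/6 = 0.5.
MRS depends only on m: 0.5·√m = 0.5 ⇒ √m = 0.5/0.5 = 1 ⇒ m* = 1.
From the budget, 3·b = 39 − 6·1 = 33, so b* = 11.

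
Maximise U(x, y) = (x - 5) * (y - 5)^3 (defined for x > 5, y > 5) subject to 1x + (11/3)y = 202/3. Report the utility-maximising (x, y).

MU_x = (y−5)^3, MU_y = 3·(x−5)·(y−5)^2.
MRS = (1/3)·(y−5)/(x−5).
Tangency: set MRS = p_x/p_y = 1/(11/3) = 3/11.
So (1/3)·(y − 5)/(x − 5) = 3/11, i.e. (y − 5) = (9/11)·(x − 5).
Rewrite the budget in excess-of-subsistence terms: 1·(x − 5) + (11/3)·(y − 5) = 202/3 − 1·5 − (11/3)·5 = 44.
Substituting, 4·(x − 5) = 44, so x − 5 = 11 and x* = 16.
Then y − 5 = (9/11)·11 = 9, so y* = 14.

x* = 16, y* = 14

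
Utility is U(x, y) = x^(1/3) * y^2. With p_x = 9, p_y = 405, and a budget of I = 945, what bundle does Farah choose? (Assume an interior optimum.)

x* = 15, y* = 2

MU_x = 1/3·x^(-2/3)·y^2 and MU_y = 2·x^(1/3)·y.
MRS = MU_x/MU_y = (1/6)·y/x.
Tangency: set MRS = p_x/p_y = 9/405 = 1/45.
So (1/6)·y/x = 1/45, i.e. y = (2/15)·x.
Substitute into the budget 9·x + 405·y = 945: 63·x = 945, so x* = 15.
Then y* = (2/15)·15 = 2.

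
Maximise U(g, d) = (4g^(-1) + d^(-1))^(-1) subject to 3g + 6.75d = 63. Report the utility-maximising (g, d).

For CES with ρ = -1, MRS = (4/1)·(d/g)^2.
Tangency: set MRS = p_g/p_d = 3/6.75 = 4/9.
So (d/g)^2 = 1/9; taking the square root, d/g = 1/3, i.e. d = (1/3)·g.
Substitute into the budget 3·g + 6.75·d = 63: 5.25·g = 63, so g* = 12 and d* = (1/3)·12 = 4.

g* = 12, d* = 4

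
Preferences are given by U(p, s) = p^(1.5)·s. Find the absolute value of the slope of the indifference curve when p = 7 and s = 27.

MU_p = 1.5·√p·s and MU_s = p^(1.5).
MRS = MU_p/MU_s = (1.5)·s/p.
At (7, 27): MRS = 81/14.
That is, one extra unit of p is worth 81/14 units of s at the margin.

MRS = 81/14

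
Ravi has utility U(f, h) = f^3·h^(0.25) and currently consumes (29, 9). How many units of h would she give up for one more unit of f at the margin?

MU_f = 3·f^2·h^(0.25) and MU_h = 0.25·f^3·h^(-0.75).
MRS = MU_f/MU_h = (12)·h/f.
At (29, 9): MRS = 108/29.
That is, one extra unit of f is worth 108/29 units of h at the margin.

MRS = 108/29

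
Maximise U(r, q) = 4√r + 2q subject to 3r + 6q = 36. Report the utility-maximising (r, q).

r* = 4, q* = 4

MU_r = 4/(2√r), MU_q = 2.
MRS = 4/(2√r) ÷ 2.
Tangency: set MRS = p_r/p_q = 3/6 = 0.5.
MRS depends only on r: 1/√r = 0.5 ⇒ √r = 1/0.5 = 2 ⇒ r* = 4.
From the budget, 6·q = 36 − 3·4 = 24, so q* = 4.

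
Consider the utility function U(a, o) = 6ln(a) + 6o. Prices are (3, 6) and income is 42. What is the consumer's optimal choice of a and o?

a* = 2, o* = 6

MU_a = 6/a, MU_o = 6.
MRS = 6/a ÷ 6.
Tangency: set MRS = p_a/p_o = 3/6 = 0.5.
MRS depends only on a: 1/a = 0.5 ⇒ a* = 1/0.5 = 2.
From the budget, 6·o = 42 − 3·2 = 36, so o* = 6.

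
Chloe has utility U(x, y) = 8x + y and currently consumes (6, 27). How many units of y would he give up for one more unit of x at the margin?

MU_x = 8, MU_y = 1, so MRS = 8/1 = 8 at every bundle.
At (6, 27): MRS = 8.
The indifference curve has slope −8 at this bundle.

MRS = 8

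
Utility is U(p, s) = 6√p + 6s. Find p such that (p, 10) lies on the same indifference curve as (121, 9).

U(121, 9) = 120.
Set U(p, 10) = 120 and solve.
With s = 10: 6√p = 120 − 6·10 = 60, so √p = 10 and p = 100.
Check: U(100, 10) = 120.

p = 100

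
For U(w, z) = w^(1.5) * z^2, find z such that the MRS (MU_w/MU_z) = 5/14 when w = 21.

MU_w = 1.5·√w·z^2 and MU_z = 2·w^(1.5)·z.
MRS = MU_w/MU_z = (0.75)·z/w.
Substitute w = 21: MRS = z/28. Setting z/28 = 5/14 gives z = (5/14)·28 = 10.

z = 10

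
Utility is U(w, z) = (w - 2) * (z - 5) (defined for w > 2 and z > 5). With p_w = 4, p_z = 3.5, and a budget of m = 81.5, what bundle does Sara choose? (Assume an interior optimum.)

MU_w = (z−5), MU_z = (w−2).
MRS = (z−5)/(w−2).
Tangency: set MRS = p_w/p_z = 4/3.5 = 8/7.
So (z − 5)/(w − 2) = 8/7, i.e. (z − 5) = (8/7)·(w − 2).
Rewrite the budget in excess-of-subsistence terms: 4·(w − 2) + 3.5·(z − 5) = 81.5 − 4·2 − 3.5·5 = 56.
Substituting, 8·(w − 2) = 56, so w − 2 = 7 and w* = 9.
Then z − 5 = (8/7)·7 = 8, so z* = 13.

w* = 9, z* = 13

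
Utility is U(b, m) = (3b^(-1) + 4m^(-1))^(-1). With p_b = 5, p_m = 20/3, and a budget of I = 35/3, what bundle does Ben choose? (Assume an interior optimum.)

For CES with ρ = -1, MRS = (3/4)·(m/b)^2.
Tangency: set MRS = p_b/p_m = 5/(20/3) = 0.75.
So (m/b)^2 = 1; taking the square root, m/b = 1, i.e. m = b.
Substitute into the budget 5·b + (20/3)·m = 35/3: (35/3)·b = 35/3, so b* = 1 and m* = 1.

b* = 1, m* = 1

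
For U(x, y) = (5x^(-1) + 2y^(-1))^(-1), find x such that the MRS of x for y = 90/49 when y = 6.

x = 7

For CES with ρ = -1, MRS = (5/2)·(y/x)^2.
Setting (5/2)·(6/x)^2 = 90/49 gives (6/x)^2 = 36/49, so 6/x = 6/7 and x = 7.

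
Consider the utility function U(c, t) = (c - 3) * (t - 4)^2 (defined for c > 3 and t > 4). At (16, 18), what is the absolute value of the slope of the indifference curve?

MRS = 7/13

MU_c = (t−4)^2, MU_t = 2·(c−3)·(t−4).
MRS = (1/2)·(t−4)/(c−3).
At (16, 18): MRS = 7/13.
That is, one extra unit of c is worth 7/13 units of t at the margin.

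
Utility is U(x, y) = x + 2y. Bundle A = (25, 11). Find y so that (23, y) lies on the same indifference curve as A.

U(25, 11) = 47.
Set U(23, y) = 47 and solve.
23 + 2y = 47 ⇒ 2y = 24 ⇒ y = 12.
Check: U(23, 12) = 47.

y = 12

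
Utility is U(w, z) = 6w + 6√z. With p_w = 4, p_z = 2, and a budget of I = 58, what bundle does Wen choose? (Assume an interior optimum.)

w* = 14, z* = 1

MU_w = 6, MU_z = 6/(2√z).
MRS = 6 ÷ (6/(2√z)).
Tangency: set MRS = p_w/p_z = 4/2 = 2.
MRS depends only on z: 2·√z = 2 ⇒ √z = 2/2 = 1 ⇒ z* = 1.
From the budget, 4·w = 58 − 2·1 = 56, so w* = 14.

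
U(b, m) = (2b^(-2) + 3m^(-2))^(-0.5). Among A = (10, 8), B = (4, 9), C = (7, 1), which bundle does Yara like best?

Bundle A

Evaluate utility at each bundle:
U(A) = 3.867.
U(B) = 2.484.
U(C) = 0.573.
Highest utility is A, so A ≻ B ≻ C.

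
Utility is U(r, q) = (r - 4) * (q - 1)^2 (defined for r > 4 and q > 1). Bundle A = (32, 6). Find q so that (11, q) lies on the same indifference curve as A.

U(32, 6) = 700.
Set U(11, q) = 700 and solve.
With r = 11: (11 − 4) = 7, so (q − 1)^2 = 700/7 = 100.
Taking the square root (with q > 1): q − 1 = 10, so q = 11.
Check: U(11, 11) = 700.

q = 11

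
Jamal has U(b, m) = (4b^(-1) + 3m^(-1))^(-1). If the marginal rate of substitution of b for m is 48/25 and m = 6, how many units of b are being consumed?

b = 5

For CES with ρ = -1, MRS = (4/3)·(m/b)^2.
Setting (4/3)·(6/b)^2 = 48/25 gives (6/b)^2 = 36/25, so 6/b = 1.2 and b = 5.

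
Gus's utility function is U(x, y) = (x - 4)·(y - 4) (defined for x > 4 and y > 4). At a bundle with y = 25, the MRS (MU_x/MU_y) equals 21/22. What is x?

MU_x = (y−4), MU_y = (x−4).
MRS = (y−4)/(x−4).
Substitute y = 25: MRS = 21/(x − 4). Setting this equal to 21/22 gives x − 4 = 21/(21/22) = 22, so x = 26.

x = 26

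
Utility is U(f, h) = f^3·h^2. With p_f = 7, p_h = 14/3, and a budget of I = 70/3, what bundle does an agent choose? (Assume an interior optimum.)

MU_f = 3·f^2·h^2 and MU_h = 2·f^3·h.
MRS = MU_f/MU_h = (3/2)·h/f.
Tangency: set MRS = p_f/p_h = 7/(14/3) = 1.5.
So (3/2)·h/f = 1.5, i.e. h = f.
Substitute into the budget 7·f + (14/3)·h = 70/3: (35/3)·f = 70/3, so f* = 2.
Then h* = 2.

f* = 2, h* = 2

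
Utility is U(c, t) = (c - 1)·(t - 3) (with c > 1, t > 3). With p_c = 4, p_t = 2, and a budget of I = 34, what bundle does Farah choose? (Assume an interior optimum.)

MU_c = (t−3), MU_t = (c−1).
MRS = (t−3)/(c−1).
Tangency: set MRS = p_c/p_t = 4/2 = 2.
So (t − 3)/(c − 1) = 2, i.e. (t − 3) = 2·(c − 1).
Rewrite the budget in excess-of-subsistence terms: 4·(c − 1) + 2·(t − 3) = 34 − 4·1 − 2·3 = 24.
Substituting, 8·(c − 1) = 24, so c − 1 = 3 and c* = 4.
Then t − 3 = 2·3 = 6, so t* = 9.

c* = 4, t* = 9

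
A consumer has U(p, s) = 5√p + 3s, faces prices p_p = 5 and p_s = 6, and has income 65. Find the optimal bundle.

p* = 1, s* = 10

MU_p = 5/(2√p), MU_s = 3.
MRS = 5/(2√p) ÷ 3.
Tangency: set MRS = p_p/p_s = 5/6.
MRS depends only on p: (5/6)/√p = 5/6 ⇒ √p = (5/6)/(5/6) = 1 ⇒ p* = 1.
From the budget, 6·s = 65 − 5·1 = 60, so s* = 10.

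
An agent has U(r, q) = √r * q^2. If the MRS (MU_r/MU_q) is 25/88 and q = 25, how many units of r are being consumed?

r = 22

MU_r = 0.5·r^(-0.5)·q^2 and MU_q = 2·√r·q.
MRS = MU_r/MU_q = (0.25)·q/r.
Substitute q = 25: MRS = 6.25/r. Setting 6.25/r = 25/88 gives r = 6.25/(25/88) = 22.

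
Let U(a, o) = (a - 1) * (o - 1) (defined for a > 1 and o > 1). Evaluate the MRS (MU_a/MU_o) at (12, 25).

MU_a = (o−1), MU_o = (a−1).
MRS = (o−1)/(a−1).
At (12, 25): MRS = 24/11.
The indifference curve has slope −24/11 at this bundle.

MRS = 24/11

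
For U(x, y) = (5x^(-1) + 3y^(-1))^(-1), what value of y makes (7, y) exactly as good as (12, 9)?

y = 84

U depends on (x, y) only through S = 5x^(-1) + 3y^(-1), so equal utility means equal S. At (12, 9): S = 0.75.
With x = 7: 5·7^(-1) = 5/7, so 3y^(-1) = 0.75 − 5/7 = 1/28, i.e. y^(-1) = 1/84.
Hence y = 1/(1/84) = 84.
Check: U(7, 84) = 1.3333.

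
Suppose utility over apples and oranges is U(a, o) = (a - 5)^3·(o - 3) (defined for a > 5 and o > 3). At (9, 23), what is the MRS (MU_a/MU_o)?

MU_a = 3·(a−5)^2·(o−3), MU_o = (a−5)^3.
MRS = (3/1)·(o−3)/(a−5).
At (9, 23): MRS = 15.
That is, one extra unit of a is worth 15 units of o at the margin.

MRS = 15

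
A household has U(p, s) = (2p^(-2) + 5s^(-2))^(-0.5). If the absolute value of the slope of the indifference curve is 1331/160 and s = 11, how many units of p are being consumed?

For CES with ρ = -2, MRS = (2/5)·(s/p)^3.
Setting (2/5)·(11/p)^3 = 1331/160 gives (11/p)^3 = 1331/64, so 11/p = 2.75 and p = 4.

p = 4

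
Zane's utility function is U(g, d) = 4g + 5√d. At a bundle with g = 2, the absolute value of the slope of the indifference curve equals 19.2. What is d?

MU_g = 4, MU_d = 5/(2√d).
MRS = 4 ÷ (5/(2√d)).
MRS depends only on d: 1.6·√d = 19.2 ⇒ √d = 19.2/1.6 = 12 ⇒ d = 144.

d = 144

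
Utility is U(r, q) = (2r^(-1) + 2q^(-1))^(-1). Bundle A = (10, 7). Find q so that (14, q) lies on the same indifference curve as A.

U depends on (r, q) only through S = 2r^(-1) + 2q^(-1), so equal utility means equal S. At (10, 7): S = 17/35.
With r = 14: 2·14^(-1) = 1/7, so 2q^(-1) = 17/35 − 1/7 = 12/35, i.e. q^(-1) = 6/35.
Hence q = 1/(6/35) = 35/6.
Check: U(14, 35/6) = 2.0588.

q = 35/6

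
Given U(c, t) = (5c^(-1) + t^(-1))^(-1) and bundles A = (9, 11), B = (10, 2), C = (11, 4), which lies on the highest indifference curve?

Evaluate utility at each bundle:
U(A) = 1.547.
U(B) = 1.000.
U(C) = 1.419.
Highest utility is A, so A ≻ C ≻ B.

Bundle A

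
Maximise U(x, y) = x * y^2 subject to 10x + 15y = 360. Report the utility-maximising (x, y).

x* = 12, y* = 16

MU_x = y^2 and MU_y = 2·x·y.
MRS = MU_x/MU_y = (1/2)·y/x.
Tangency: set MRS = p_x/p_y = 10/15 = 2/3.
So (1/2)·y/x = 2/3, i.e. y = (4/3)·x.
Substitute into the budget 10·x + 15·y = 360: 30·x = 360, so x* = 12.
Then y* = (4/3)·12 = 16.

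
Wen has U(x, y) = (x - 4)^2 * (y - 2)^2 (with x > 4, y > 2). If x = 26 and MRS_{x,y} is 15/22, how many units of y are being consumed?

y = 17

MU_x = 2·(x−4)·(y−2)^2, MU_y = 2·(x−4)^2·(y−2).
MRS = (y−2)/(x−4).
Substitute x = 26: MRS = (y − 2)/22. Setting this equal to 15/22 gives y − 2 = (15/22)·22 = 15, so y = 17.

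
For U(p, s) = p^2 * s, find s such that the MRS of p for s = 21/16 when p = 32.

s = 21

MU_p = 2·p·s and MU_s = p^2.
MRS = MU_p/MU_s = (2/1)·s/p.
Substitute p = 32: MRS = s/16. Setting s/16 = 21/16 gives s = (21/16)·16 = 21.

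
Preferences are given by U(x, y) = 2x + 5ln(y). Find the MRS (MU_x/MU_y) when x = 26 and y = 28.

MRS = 11.2

MU_x = 2, MU_y = 5/y.
MRS = 2 ÷ (5/y).
At (26, 28): MRS = 11.2.
So at (26, 28) the consumer would give up 11.2 units of y for one more unit of x.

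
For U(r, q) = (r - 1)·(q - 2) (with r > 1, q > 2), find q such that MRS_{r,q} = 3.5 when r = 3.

MU_r = (q−2), MU_q = (r−1).
MRS = (q−2)/(r−1).
Substitute r = 3: MRS = (q − 2)/2. Setting this equal to 3.5 gives q − 2 = 3.5·2 = 7, so q = 9.

q = 9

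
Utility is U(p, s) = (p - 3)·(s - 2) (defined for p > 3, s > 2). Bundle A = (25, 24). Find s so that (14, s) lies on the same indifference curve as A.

s = 46

U(25, 24) = 484.
Set U(14, s) = 484 and solve.
With p = 14: (14 − 3) = 11, so (s − 2) = 484/11 = 44.
So s = 2 + 44 = 46.
Check: U(14, 46) = 484.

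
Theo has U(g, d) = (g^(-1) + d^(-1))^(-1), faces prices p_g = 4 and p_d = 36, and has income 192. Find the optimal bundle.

g* = 12, d* = 4

For CES with ρ = -1, MRS = (d/g)^2.
Tangency: set MRS = p_g/p_d = 4/36 = 1/9.
So (d/g)^2 = 1/9; taking the square root, d/g = 1/3, i.e. d = (1/3)·g.
Substitute into the budget 4·g + 36·d = 192: 16·g = 192, so g* = 12 and d* = (1/3)·12 = 4.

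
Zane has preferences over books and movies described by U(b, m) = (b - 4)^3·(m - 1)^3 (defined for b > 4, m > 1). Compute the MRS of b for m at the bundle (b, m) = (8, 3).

MRS = 0.5

MU_b = 3·(b−4)^2·(m−1)^3, MU_m = 3·(b−4)^3·(m−1)^2.
MRS = (m−1)/(b−4).
At (8, 3): MRS = 0.5.
So at (8, 3) the consumer would give up 0.5 units of m for one more unit of b.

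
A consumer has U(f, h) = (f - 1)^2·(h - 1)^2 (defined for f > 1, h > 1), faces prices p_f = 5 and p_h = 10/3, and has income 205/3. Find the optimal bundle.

f* = 7, h* = 10

MU_f = 2·(f−1)·(h−1)^2, MU_h = 2·(f−1)^2·(h−1).
MRS = (h−1)/(f−1).
Tangency: set MRS = p_f/p_h = 5/(10/3) = 1.5.
So (h − 1)/(f − 1) = 1.5, i.e. (h − 1) = 1.5·(f − 1).
Rewrite the budget in excess-of-subsistence terms: 5·(f − 1) + (10/3)·(h − 1) = 205/3 − 5·1 − (10/3)·1 = 60.
Substituting, 10·(f − 1) = 60, so f − 1 = 6 and f* = 7.
Then h − 1 = 1.5·6 = 9, so h* = 10.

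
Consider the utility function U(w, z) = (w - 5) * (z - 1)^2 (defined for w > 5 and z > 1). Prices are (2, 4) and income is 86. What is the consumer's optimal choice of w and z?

w* = 17, z* = 13

MU_w = (z−1)^2, MU_z = 2·(w−5)·(z−1).
MRS = (1/2)·(z−1)/(w−5).
Tangency: set MRS = p_w/p_z = 2/4 = 0.5.
So (1/2)·(z − 1)/(w − 5) = 0.5, i.e. (z − 1) = (w − 5).
Rewrite the budget in excess-of-subsistence terms: 2·(w − 5) + 4·(z − 1) = 86 − 2·5 − 4·1 = 72.
Substituting, 6·(w − 5) = 72, so w − 5 = 12 and w* = 17.
Then z − 1 = 12, so z* = 13.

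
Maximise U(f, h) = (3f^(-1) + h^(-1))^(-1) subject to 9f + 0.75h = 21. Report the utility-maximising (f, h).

For CES with ρ = -1, MRS = (3/1)·(h/f)^2.
Tangency: set MRS = p_f/p_h = 9/0.75 = 12.
So (h/f)^2 = 4; taking the square root, h/f = 2, i.e. h = 2·f.
Substitute into the budget 9·f + 0.75·h = 21: 10.5·f = 21, so f* = 2 and h* = 2·2 = 4.

f* = 2, h* = 4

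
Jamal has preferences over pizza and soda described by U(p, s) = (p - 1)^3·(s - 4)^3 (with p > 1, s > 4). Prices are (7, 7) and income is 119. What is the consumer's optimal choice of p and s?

p* = 7, s* = 10

MU_p = 3·(p−1)^2·(s−4)^3, MU_s = 3·(p−1)^3·(s−4)^2.
MRS = (s−4)/(p−1).
Tangency: set MRS = p_p/p_s = 7/7 = 1.
So (s − 4)/(p − 1) = 1, i.e. (s − 4) = (p − 1).
Rewrite the budget in excess-of-subsistence terms: 7·(p − 1) + 7·(s − 4) = 119 − 7·1 − 7·4 = 84.
Substituting, 14·(p − 1) = 84, so p − 1 = 6 and p* = 7.
Then s − 4 = 6, so s* = 10.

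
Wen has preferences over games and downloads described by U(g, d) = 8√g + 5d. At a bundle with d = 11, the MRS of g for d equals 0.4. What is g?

g = 4

MU_g = 8/(2√g), MU_d = 5.
MRS = 8/(2√g) ÷ 5.
MRS depends only on g: 0.8/√g = 0.4 ⇒ √g = 0.8/0.4 = 2 ⇒ g = 4.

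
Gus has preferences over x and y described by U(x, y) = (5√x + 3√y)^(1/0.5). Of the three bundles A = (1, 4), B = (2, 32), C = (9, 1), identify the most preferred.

Bundle B

Evaluate utility at each bundle:
U(A) = 121.000.
U(B) = 578.000.
U(C) = 324.000.
Highest utility is B, so B ≻ C ≻ A.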